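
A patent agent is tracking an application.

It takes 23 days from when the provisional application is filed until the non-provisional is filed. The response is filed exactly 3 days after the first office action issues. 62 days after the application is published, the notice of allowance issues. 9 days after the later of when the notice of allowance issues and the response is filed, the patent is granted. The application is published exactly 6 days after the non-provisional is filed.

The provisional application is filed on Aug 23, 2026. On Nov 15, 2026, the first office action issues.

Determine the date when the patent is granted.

Dec 1, 2026

The provisional application is filed: Aug 23, 2026.
The non-provisional is filed: Aug 23, 2026 + 23 days = Sep 15, 2026.
The application is published: Sep 15, 2026 + 6 days = Sep 21, 2026.
The notice of allowance issues: Sep 21, 2026 + 62 days = Nov 22, 2026.
The first office action issues: Nov 15, 2026.
The response is filed: Nov 15, 2026 + 3 days = Nov 18, 2026.
Both prerequisites met — the notice of allowance issues (Nov 22, 2026), the response is filed (Nov 18, 2026); the later is Nov 22, 2026.
The patent is granted: Nov 22, 2026 + 9 days = Dec 1, 2026.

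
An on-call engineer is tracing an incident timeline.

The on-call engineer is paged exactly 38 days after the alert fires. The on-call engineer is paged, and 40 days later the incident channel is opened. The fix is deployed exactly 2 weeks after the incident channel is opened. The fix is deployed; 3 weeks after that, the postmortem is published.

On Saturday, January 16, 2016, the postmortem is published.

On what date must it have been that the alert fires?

Friday, September 25, 2015

The postmortem is published: Jan 16, 2016.
The fix is deployed: Jan 16, 2016 − 3 weeks = Dec 26, 2015.
The incident channel is opened: Dec 26, 2015 − 2 weeks = Dec 12, 2015.
The on-call engineer is paged: Dec 12, 2015 − 40 days = Nov 2, 2015.
The alert fires: Nov 2, 2015 − 38 days = Sep 25, 2015.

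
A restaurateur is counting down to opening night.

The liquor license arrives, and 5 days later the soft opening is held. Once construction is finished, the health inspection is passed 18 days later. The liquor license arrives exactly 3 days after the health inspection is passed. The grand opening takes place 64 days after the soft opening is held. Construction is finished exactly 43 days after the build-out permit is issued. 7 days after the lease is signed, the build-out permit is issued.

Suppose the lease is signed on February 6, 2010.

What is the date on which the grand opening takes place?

June 26, 2010

The lease is signed: Feb 6, 2010.
The build-out permit is issued: Feb 6, 2010 + 7 days = Feb 13, 2010.
Construction is finished: Feb 13, 2010 + 43 days = Mar 28, 2010.
The health inspection is passed: Mar 28, 2010 + 18 days = Apr 15, 2010.
The liquor license arrives: Apr 15, 2010 + 3 days = Apr 18, 2010.
The soft opening is held: Apr 18, 2010 + 5 days = Apr 23, 2010.
The grand opening takes place: Apr 23, 2010 + 64 days = Jun 26, 2010.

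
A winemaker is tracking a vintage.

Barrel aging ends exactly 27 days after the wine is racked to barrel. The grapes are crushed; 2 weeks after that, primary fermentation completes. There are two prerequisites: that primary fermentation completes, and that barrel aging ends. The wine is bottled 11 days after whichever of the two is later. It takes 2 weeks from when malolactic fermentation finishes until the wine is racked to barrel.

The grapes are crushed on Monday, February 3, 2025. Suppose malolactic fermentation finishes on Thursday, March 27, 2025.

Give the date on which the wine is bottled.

Sunday, May 18, 2025

The grapes are crushed: Feb 3, 2025.
Primary fermentation completes: Feb 3, 2025 + 2 weeks = Feb 17, 2025.
Malolactic fermentation finishes: Mar 27, 2025.
The wine is racked to barrel: Mar 27, 2025 + 2 weeks = Apr 10, 2025.
Barrel aging ends: Apr 10, 2025 + 27 days = May 7, 2025.
Both prerequisites met — primary fermentation completes (Feb 17, 2025), barrel aging ends (May 7, 2025); the later is May 7, 2025.
The wine is bottled: May 7, 2025 + 11 days = May 18, 2025.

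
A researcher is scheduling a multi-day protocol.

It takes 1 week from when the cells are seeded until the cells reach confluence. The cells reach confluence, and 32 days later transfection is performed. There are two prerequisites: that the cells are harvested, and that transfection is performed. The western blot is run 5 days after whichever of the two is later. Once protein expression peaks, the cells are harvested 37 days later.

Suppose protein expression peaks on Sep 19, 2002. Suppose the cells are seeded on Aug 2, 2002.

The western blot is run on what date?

Oct 31, 2002

Protein expression peaks: Sep 19, 2002.
The cells are harvested: Sep 19, 2002 + 37 days = Oct 26, 2002.
The cells are seeded: Aug 2, 2002.
The cells reach confluence: Aug 2, 2002 + 1 week = Aug 9, 2002.
Transfection is performed: Aug 9, 2002 + 32 days = Sep 10, 2002.
Both prerequisites met — the cells are harvested (Oct 26, 2002), transfection is performed (Sep 10, 2002); the later is Oct 26, 2002.
The western blot is run: Oct 26, 2002 + 5 days = Oct 31, 2002.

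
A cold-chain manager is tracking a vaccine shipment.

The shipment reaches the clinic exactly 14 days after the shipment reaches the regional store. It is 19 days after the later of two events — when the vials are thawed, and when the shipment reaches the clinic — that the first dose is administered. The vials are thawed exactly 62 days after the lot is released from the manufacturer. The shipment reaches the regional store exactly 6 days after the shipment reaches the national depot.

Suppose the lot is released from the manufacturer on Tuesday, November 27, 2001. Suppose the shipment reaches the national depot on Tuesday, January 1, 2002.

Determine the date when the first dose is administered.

Saturday, February 16, 2002

The lot is released from the manufacturer: Nov 27, 2001.
The vials are thawed: Nov 27, 2001 + 62 days = Jan 28, 2002.
The shipment reaches the national depot: Jan 1, 2002.
The shipment reaches the regional store: Jan 1, 2002 + 6 days = Jan 7, 2002.
The shipment reaches the clinic: Jan 7, 2002 + 14 days = Jan 21, 2002.
Both prerequisites met — the vials are thawed (Jan 28, 2002), the shipment reaches the clinic (Jan 21, 2002); the later is Jan 28, 2002.
The first dose is administered: Jan 28, 2002 + 19 days = Feb 16, 2002.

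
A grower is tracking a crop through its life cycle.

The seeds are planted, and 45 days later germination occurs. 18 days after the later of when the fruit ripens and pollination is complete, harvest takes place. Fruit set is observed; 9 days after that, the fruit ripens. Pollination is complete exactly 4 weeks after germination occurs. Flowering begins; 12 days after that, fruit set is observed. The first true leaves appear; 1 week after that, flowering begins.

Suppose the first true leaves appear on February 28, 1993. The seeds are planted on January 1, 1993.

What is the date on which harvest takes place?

April 15, 1993

The first true leaves appear: Feb 28, 1993.
Flowering begins: Feb 28, 1993 + 1 week = Mar 7, 1993.
Fruit set is observed: Mar 7, 1993 + 12 days = Mar 19, 1993.
The fruit ripens: Mar 19, 1993 + 9 days = Mar 28, 1993.
The seeds are planted: Jan 1, 1993.
Germination occurs: Jan 1, 1993 + 45 days = Feb 15, 1993.
Pollination is complete: Feb 15, 1993 + 4 weeks = Mar 15, 1993.
Both prerequisites met — the fruit ripens (Mar 28, 1993), pollination is complete (Mar 15, 1993); the later is Mar 28, 1993.
Harvest takes place: Mar 28, 1993 + 18 days = Apr 15, 1993.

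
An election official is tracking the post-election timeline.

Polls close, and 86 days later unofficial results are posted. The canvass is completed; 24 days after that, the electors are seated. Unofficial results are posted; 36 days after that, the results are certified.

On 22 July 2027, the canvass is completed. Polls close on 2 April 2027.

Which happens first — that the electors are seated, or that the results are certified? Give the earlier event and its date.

The results are certified — 2 August 2027

The canvass is completed: Jul 22, 2027.
The electors are seated: Jul 22, 2027 + 24 days = Aug 15, 2027.
Polls close: Apr 2, 2027.
Unofficial results are posted: Apr 2, 2027 + 86 days = Jun 27, 2027.
The results are certified: Jun 27, 2027 + 36 days = Aug 2, 2027.
Comparing: the electors are seated on Aug 15, 2027 vs the results are certified on Aug 2, 2027. Earlier: the results are certified.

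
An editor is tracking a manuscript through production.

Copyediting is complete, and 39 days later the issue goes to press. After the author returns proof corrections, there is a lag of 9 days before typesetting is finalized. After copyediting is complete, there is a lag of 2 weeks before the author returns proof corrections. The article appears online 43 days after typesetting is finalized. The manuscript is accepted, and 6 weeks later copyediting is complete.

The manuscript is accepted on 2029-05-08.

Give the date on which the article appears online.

2029-08-24

The manuscript is accepted: May 8, 2029.
Copyediting is complete: May 8, 2029 + 6 weeks = Jun 19, 2029.
The author returns proof corrections: Jun 19, 2029 + 2 weeks = Jul 3, 2029.
Typesetting is finalized: Jul 3, 2029 + 9 days = Jul 12, 2029.
The article appears online: Jul 12, 2029 + 43 days = Aug 24, 2029.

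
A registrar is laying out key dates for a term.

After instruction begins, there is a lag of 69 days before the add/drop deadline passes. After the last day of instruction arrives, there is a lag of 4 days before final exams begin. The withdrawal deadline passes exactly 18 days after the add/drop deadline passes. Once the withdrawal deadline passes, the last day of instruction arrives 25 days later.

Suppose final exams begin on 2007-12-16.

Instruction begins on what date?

Final exams begin: Dec 16, 2007.
The last day of instruction arrives: Dec 16, 2007 − 4 days = Dec 12, 2007.
The withdrawal deadline passes: Dec 12, 2007 − 25 days = Nov 17, 2007.
The add/drop deadline passes: Nov 17, 2007 − 18 days = Oct 30, 2007.
Instruction begins: Oct 30, 2007 − 69 days = Aug 22, 2007.

2007-08-22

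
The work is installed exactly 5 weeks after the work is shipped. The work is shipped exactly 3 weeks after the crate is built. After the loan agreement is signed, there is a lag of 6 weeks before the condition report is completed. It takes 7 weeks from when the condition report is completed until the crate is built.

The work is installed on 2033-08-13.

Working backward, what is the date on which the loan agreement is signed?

2033-03-19

The work is installed: Aug 13, 2033.
The work is shipped: Aug 13, 2033 − 5 weeks = Jul 9, 2033.
The crate is built: Jul 9, 2033 − 3 weeks = Jun 18, 2033.
The condition report is completed: Jun 18, 2033 − 7 weeks = Apr 30, 2033.
The loan agreement is signed: Apr 30, 2033 − 6 weeks = Mar 19, 2033.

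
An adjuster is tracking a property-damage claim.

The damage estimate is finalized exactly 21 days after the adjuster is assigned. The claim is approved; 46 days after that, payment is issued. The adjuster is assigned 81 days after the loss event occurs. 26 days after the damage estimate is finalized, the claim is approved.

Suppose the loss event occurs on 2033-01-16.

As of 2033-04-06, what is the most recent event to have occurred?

The loss event occurs: Jan 16, 2033.
The adjuster is assigned: Jan 16, 2033 + 81 days = Apr 7, 2033.
The damage estimate is finalized: Apr 7, 2033 + 21 days = Apr 28, 2033.
The claim is approved: Apr 28, 2033 + 26 days = May 24, 2033.
Payment is issued: May 24, 2033 + 46 days = Jul 9, 2033.
Apr 6, 2033 falls between when the loss event occurs (Jan 16, 2033) and when the adjuster is assigned (Apr 7, 2033).

The loss event occurs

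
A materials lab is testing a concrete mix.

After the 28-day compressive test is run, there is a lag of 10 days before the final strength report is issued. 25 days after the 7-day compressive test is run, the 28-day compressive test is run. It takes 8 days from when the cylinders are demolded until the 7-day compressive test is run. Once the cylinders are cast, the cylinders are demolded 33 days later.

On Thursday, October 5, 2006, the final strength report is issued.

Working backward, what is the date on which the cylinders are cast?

Friday, July 21, 2006

The final strength report is issued: Oct 5, 2006.
The 28-day compressive test is run: Oct 5, 2006 − 10 days = Sep 25, 2006.
The 7-day compressive test is run: Sep 25, 2006 − 25 days = Aug 31, 2006.
The cylinders are demolded: Aug 31, 2006 − 8 days = Aug 23, 2006.
The cylinders are cast: Aug 23, 2006 − 33 days = Jul 21, 2006.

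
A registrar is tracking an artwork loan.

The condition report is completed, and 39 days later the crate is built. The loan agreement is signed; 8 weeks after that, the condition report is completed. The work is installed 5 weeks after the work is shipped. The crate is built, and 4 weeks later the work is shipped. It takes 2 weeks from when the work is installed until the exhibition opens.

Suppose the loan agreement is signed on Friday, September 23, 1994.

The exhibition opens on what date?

Tuesday, March 14, 1995

The loan agreement is signed: Sep 23, 1994.
The condition report is completed: Sep 23, 1994 + 8 weeks = Nov 18, 1994.
The crate is built: Nov 18, 1994 + 39 days = Dec 27, 1994.
The work is shipped: Dec 27, 1994 + 4 weeks = Jan 24, 1995.
The work is installed: Jan 24, 1995 + 5 weeks = Feb 28, 1995.
The exhibition opens: Feb 28, 1995 + 2 weeks = Mar 14, 1995.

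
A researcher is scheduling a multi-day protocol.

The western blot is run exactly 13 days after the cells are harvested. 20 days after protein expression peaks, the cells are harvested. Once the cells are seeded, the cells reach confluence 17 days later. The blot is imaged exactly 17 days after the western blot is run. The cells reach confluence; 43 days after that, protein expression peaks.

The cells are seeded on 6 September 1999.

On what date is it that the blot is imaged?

The cells are seeded: Sep 6, 1999.
The cells reach confluence: Sep 6, 1999 + 17 days = Sep 23, 1999.
Protein expression peaks: Sep 23, 1999 + 43 days = Nov 5, 1999.
The cells are harvested: Nov 5, 1999 + 20 days = Nov 25, 1999.
The western blot is run: Nov 25, 1999 + 13 days = Dec 8, 1999.
The blot is imaged: Dec 8, 1999 + 17 days = Dec 25, 1999.

25 December 1999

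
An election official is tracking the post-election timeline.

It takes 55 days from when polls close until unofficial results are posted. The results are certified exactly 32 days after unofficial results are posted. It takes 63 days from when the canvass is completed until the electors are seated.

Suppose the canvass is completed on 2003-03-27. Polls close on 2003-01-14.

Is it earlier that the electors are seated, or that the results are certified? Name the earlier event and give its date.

The canvass is completed: Mar 27, 2003.
The electors are seated: Mar 27, 2003 + 63 days = May 29, 2003.
Polls close: Jan 14, 2003.
Unofficial results are posted: Jan 14, 2003 + 55 days = Mar 10, 2003.
The results are certified: Mar 10, 2003 + 32 days = Apr 11, 2003.
Comparing: the electors are seated on May 29, 2003 vs the results are certified on Apr 11, 2003. Earlier: the results are certified.

The results are certified — 2003-04-11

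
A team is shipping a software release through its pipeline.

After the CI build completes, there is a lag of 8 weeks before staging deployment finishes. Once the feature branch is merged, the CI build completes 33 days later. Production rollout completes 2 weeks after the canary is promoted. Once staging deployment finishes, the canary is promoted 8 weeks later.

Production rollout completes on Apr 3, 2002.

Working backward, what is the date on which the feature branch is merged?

Oct 26, 2001

Production rollout completes: Apr 3, 2002.
The canary is promoted: Apr 3, 2002 − 2 weeks = Mar 20, 2002.
Staging deployment finishes: Mar 20, 2002 − 8 weeks = Jan 23, 2002.
The CI build completes: Jan 23, 2002 − 8 weeks = Nov 28, 2001.
The feature branch is merged: Nov 28, 2001 − 33 days = Oct 26, 2001.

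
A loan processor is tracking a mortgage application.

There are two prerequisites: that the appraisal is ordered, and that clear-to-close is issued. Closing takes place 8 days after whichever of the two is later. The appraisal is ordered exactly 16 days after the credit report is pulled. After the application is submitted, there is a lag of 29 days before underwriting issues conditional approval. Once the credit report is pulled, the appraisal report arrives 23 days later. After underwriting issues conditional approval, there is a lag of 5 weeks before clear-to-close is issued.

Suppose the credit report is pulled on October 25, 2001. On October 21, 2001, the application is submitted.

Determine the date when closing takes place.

January 1, 2002

The credit report is pulled: Oct 25, 2001.
The appraisal is ordered: Oct 25, 2001 + 16 days = Nov 10, 2001.
The application is submitted: Oct 21, 2001.
Underwriting issues conditional approval: Oct 21, 2001 + 29 days = Nov 19, 2001.
Clear-to-close is issued: Nov 19, 2001 + 5 weeks = Dec 24, 2001.
Both prerequisites met — the appraisal is ordered (Nov 10, 2001), clear-to-close is issued (Dec 24, 2001); the later is Dec 24, 2001.
Closing takes place: Dec 24, 2001 + 8 days = Jan 1, 2002.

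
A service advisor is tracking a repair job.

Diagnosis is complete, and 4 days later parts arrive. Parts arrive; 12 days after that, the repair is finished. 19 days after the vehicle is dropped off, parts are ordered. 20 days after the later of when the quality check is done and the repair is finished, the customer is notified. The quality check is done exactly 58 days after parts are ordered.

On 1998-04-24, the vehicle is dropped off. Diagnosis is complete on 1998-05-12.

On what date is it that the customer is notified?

1998-07-30

The vehicle is dropped off: Apr 24, 1998.
Parts are ordered: Apr 24, 1998 + 19 days = May 13, 1998.
The quality check is done: May 13, 1998 + 58 days = Jul 10, 1998.
Diagnosis is complete: May 12, 1998.
Parts arrive: May 12, 1998 + 4 days = May 16, 1998.
The repair is finished: May 16, 1998 + 12 days = May 28, 1998.
Both prerequisites met — the quality check is done (Jul 10, 1998), the repair is finished (May 28, 1998); the later is Jul 10, 1998.
The customer is notified: Jul 10, 1998 + 20 days = Jul 30, 1998.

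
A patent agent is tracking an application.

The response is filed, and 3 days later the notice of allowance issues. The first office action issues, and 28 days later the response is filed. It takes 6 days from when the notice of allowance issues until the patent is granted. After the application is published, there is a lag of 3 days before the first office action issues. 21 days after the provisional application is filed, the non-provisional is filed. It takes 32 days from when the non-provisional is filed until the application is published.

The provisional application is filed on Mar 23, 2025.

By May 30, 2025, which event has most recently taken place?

The provisional application is filed: Mar 23, 2025.
The non-provisional is filed: Mar 23, 2025 + 21 days = Apr 13, 2025.
The application is published: Apr 13, 2025 + 32 days = May 15, 2025.
The first office action issues: May 15, 2025 + 3 days = May 18, 2025.
The response is filed: May 18, 2025 + 28 days = Jun 15, 2025.
The notice of allowance issues: Jun 15, 2025 + 3 days = Jun 18, 2025.
The patent is granted: Jun 18, 2025 + 6 days = Jun 24, 2025.
May 30, 2025 falls between when the first office action issues (May 18, 2025) and when the response is filed (Jun 15, 2025).

The first office action issues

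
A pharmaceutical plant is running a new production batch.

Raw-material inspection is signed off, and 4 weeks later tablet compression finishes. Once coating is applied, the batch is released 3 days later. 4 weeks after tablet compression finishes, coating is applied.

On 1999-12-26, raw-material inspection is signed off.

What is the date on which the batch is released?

Raw-material inspection is signed off: Dec 26, 1999.
Tablet compression finishes: Dec 26, 1999 + 4 weeks = Jan 23, 2000.
Coating is applied: Jan 23, 2000 + 4 weeks = Feb 20, 2000.
The batch is released: Feb 20, 2000 + 3 days = Feb 23, 2000.

2000-02-23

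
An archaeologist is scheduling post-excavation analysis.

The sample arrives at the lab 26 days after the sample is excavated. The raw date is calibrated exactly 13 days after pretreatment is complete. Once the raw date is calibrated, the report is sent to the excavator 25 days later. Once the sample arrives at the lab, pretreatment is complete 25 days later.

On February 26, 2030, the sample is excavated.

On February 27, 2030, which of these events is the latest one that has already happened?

The sample is excavated: Feb 26, 2030.
The sample arrives at the lab: Feb 26, 2030 + 26 days = Mar 24, 2030.
Pretreatment is complete: Mar 24, 2030 + 25 days = Apr 18, 2030.
The raw date is calibrated: Apr 18, 2030 + 13 days = May 1, 2030.
The report is sent to the excavator: May 1, 2030 + 25 days = May 26, 2030.
Feb 27, 2030 falls between when the sample is excavated (Feb 26, 2030) and when the sample arrives at the lab (Mar 24, 2030).

The sample is excavated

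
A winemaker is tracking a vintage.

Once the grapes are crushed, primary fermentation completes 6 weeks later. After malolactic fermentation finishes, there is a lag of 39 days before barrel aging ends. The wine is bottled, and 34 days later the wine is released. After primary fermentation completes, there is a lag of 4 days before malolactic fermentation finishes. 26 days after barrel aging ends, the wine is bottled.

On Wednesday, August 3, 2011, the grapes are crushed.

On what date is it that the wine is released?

The grapes are crushed: Aug 3, 2011.
Primary fermentation completes: Aug 3, 2011 + 6 weeks = Sep 14, 2011.
Malolactic fermentation finishes: Sep 14, 2011 + 4 days = Sep 18, 2011.
Barrel aging ends: Sep 18, 2011 + 39 days = Oct 27, 2011.
The wine is bottled: Oct 27, 2011 + 26 days = Nov 22, 2011.
The wine is released: Nov 22, 2011 + 34 days = Dec 26, 2011.

Monday, December 26, 2011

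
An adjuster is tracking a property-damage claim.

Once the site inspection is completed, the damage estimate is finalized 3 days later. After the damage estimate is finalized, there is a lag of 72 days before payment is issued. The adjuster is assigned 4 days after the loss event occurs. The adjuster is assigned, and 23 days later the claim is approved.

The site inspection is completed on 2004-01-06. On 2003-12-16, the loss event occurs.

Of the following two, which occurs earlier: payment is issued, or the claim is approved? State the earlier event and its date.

The site inspection is completed: Jan 6, 2004.
The damage estimate is finalized: Jan 6, 2004 + 3 days = Jan 9, 2004.
Payment is issued: Jan 9, 2004 + 72 days = Mar 21, 2004.
The loss event occurs: Dec 16, 2003.
The adjuster is assigned: Dec 16, 2003 + 4 days = Dec 20, 2003.
The claim is approved: Dec 20, 2003 + 23 days = Jan 12, 2004.
Comparing: payment is issued on Mar 21, 2004 vs the claim is approved on Jan 12, 2004. Earlier: the claim is approved.

The claim is approved — 2004-01-12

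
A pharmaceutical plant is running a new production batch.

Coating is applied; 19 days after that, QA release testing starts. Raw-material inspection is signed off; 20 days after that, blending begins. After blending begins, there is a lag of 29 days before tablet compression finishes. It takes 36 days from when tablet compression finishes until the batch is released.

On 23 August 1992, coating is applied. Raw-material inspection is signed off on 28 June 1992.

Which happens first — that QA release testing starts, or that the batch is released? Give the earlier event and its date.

Coating is applied: Aug 23, 1992.
QA release testing starts: Aug 23, 1992 + 19 days = Sep 11, 1992.
Raw-material inspection is signed off: Jun 28, 1992.
Blending begins: Jun 28, 1992 + 20 days = Jul 18, 1992.
Tablet compression finishes: Jul 18, 1992 + 29 days = Aug 16, 1992.
The batch is released: Aug 16, 1992 + 36 days = Sep 21, 1992.
Comparing: QA release testing starts on Sep 11, 1992 vs the batch is released on Sep 21, 1992. Earlier: QA release testing starts.

QA release testing starts — 11 September 1992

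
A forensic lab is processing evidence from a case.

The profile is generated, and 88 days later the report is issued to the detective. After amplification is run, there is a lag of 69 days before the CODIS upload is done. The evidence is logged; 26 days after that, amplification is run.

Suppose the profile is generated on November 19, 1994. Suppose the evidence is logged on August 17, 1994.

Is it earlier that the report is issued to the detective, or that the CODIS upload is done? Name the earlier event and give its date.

The CODIS upload is done — November 20, 1994

The profile is generated: Nov 19, 1994.
The report is issued to the detective: Nov 19, 1994 + 88 days = Feb 15, 1995.
The evidence is logged: Aug 17, 1994.
Amplification is run: Aug 17, 1994 + 26 days = Sep 12, 1994.
The CODIS upload is done: Sep 12, 1994 + 69 days = Nov 20, 1994.
Comparing: the report is issued to the detective on Feb 15, 1995 vs the CODIS upload is done on Nov 20, 1994. Earlier: the CODIS upload is done.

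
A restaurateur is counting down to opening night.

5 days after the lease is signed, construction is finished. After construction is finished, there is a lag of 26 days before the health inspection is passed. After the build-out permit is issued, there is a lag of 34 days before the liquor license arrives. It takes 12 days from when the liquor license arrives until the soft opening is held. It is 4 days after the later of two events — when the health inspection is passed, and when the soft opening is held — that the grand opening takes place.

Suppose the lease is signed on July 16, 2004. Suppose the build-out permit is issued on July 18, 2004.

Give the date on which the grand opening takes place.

September 6, 2004

The lease is signed: Jul 16, 2004.
Construction is finished: Jul 16, 2004 + 5 days = Jul 21, 2004.
The health inspection is passed: Jul 21, 2004 + 26 days = Aug 16, 2004.
The build-out permit is issued: Jul 18, 2004.
The liquor license arrives: Jul 18, 2004 + 34 days = Aug 21, 2004.
The soft opening is held: Aug 21, 2004 + 12 days = Sep 2, 2004.
Both prerequisites met — the health inspection is passed (Aug 16, 2004), the soft opening is held (Sep 2, 2004); the later is Sep 2, 2004.
The grand opening takes place: Sep 2, 2004 + 4 days = Sep 6, 2004.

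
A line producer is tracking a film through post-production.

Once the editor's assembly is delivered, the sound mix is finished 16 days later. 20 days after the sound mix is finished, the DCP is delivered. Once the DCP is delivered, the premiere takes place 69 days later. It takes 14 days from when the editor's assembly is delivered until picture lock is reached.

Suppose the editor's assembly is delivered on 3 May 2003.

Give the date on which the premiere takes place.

The editor's assembly is delivered: May 3, 2003.
The sound mix is finished: May 3, 2003 + 16 days = May 19, 2003.
The DCP is delivered: May 19, 2003 + 20 days = Jun 8, 2003.
The premiere takes place: Jun 8, 2003 + 69 days = Aug 16, 2003.

16 August 2003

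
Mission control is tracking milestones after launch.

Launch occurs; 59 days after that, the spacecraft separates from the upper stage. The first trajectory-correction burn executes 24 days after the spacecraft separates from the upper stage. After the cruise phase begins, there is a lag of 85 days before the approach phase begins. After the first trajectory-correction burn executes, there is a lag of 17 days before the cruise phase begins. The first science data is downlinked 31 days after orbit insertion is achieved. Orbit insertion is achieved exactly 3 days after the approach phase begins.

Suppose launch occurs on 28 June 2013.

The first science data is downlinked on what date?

Launch occurs: Jun 28, 2013.
The spacecraft separates from the upper stage: Jun 28, 2013 + 59 days = Aug 26, 2013.
The first trajectory-correction burn executes: Aug 26, 2013 + 24 days = Sep 19, 2013.
The cruise phase begins: Sep 19, 2013 + 17 days = Oct 6, 2013.
The approach phase begins: Oct 6, 2013 + 85 days = Dec 30, 2013.
Orbit insertion is achieved: Dec 30, 2013 + 3 days = Jan 2, 2014.
The first science data is downlinked: Jan 2, 2014 + 31 days = Feb 2, 2014.

2 February 2014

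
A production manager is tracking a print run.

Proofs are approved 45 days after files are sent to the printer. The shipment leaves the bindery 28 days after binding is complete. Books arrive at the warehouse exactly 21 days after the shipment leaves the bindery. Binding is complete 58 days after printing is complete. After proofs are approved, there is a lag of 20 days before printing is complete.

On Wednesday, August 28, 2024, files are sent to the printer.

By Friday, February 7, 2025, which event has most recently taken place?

Files are sent to the printer: Aug 28, 2024.
Proofs are approved: Aug 28, 2024 + 45 days = Oct 12, 2024.
Printing is complete: Oct 12, 2024 + 20 days = Nov 1, 2024.
Binding is complete: Nov 1, 2024 + 58 days = Dec 29, 2024.
The shipment leaves the bindery: Dec 29, 2024 + 28 days = Jan 26, 2025.
Books arrive at the warehouse: Jan 26, 2025 + 21 days = Feb 16, 2025.
Feb 7, 2025 falls between when the shipment leaves the bindery (Jan 26, 2025) and when books arrive at the warehouse (Feb 16, 2025).

The shipment leaves the bindery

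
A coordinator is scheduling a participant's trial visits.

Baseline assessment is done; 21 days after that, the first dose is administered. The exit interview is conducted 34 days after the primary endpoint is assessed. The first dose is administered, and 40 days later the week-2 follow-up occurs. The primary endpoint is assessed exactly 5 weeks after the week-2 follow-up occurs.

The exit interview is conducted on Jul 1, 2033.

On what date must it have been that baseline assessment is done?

The exit interview is conducted: Jul 1, 2033.
The primary endpoint is assessed: Jul 1, 2033 − 34 days = May 28, 2033.
The week-2 follow-up occurs: May 28, 2033 − 5 weeks = Apr 23, 2033.
The first dose is administered: Apr 23, 2033 − 40 days = Mar 14, 2033.
Baseline assessment is done: Mar 14, 2033 − 21 days = Feb 21, 2033.

Feb 21, 2033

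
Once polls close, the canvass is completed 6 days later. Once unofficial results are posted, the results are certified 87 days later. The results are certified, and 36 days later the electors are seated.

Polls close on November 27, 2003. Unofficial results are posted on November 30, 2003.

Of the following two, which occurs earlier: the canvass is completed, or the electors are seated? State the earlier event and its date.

Polls close: Nov 27, 2003.
The canvass is completed: Nov 27, 2003 + 6 days = Dec 3, 2003.
Unofficial results are posted: Nov 30, 2003.
The results are certified: Nov 30, 2003 + 87 days = Feb 25, 2004.
The electors are seated: Feb 25, 2004 + 36 days = Apr 1, 2004.
Comparing: the canvass is completed on Dec 3, 2003 vs the electors are seated on Apr 1, 2004. Earlier: the canvass is completed.

The canvass is completed — December 3, 2003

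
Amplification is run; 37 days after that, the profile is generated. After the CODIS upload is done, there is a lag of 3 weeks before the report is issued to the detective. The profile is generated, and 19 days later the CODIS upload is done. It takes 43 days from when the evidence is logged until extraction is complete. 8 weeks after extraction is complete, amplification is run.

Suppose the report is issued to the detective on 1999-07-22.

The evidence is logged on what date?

The report is issued to the detective: Jul 22, 1999.
The CODIS upload is done: Jul 22, 1999 − 3 weeks = Jul 1, 1999.
The profile is generated: Jul 1, 1999 − 19 days = Jun 12, 1999.
Amplification is run: Jun 12, 1999 − 37 days = May 6, 1999.
Extraction is complete: May 6, 1999 − 8 weeks = Mar 11, 1999.
The evidence is logged: Mar 11, 1999 − 43 days = Jan 27, 1999.

1999-01-27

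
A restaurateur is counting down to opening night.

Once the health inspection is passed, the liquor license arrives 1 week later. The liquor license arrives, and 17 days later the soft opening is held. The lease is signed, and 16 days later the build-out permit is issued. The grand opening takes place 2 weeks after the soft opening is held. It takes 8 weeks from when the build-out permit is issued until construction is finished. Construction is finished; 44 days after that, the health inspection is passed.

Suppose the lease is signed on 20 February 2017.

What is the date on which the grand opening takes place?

The lease is signed: Feb 20, 2017.
The build-out permit is issued: Feb 20, 2017 + 16 days = Mar 8, 2017.
Construction is finished: Mar 8, 2017 + 8 weeks = May 3, 2017.
The health inspection is passed: May 3, 2017 + 44 days = Jun 16, 2017.
The liquor license arrives: Jun 16, 2017 + 1 week = Jun 23, 2017.
The soft opening is held: Jun 23, 2017 + 17 days = Jul 10, 2017.
The grand opening takes place: Jul 10, 2017 + 2 weeks = Jul 24, 2017.

24 July 2017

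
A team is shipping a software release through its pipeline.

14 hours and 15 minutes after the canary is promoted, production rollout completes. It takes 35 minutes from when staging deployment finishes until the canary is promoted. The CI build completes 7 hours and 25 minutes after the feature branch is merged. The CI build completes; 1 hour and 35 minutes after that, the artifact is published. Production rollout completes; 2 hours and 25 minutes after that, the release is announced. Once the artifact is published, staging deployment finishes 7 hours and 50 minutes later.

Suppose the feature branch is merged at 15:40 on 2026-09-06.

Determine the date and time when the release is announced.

The feature branch is merged: 15:40 Sep 6, 2026.
The CI build completes: 15:40 Sep 6, 2026 + 7h25m = 23:05 Sep 6, 2026.
The artifact is published: 23:05 Sep 6, 2026 + 1h35m = 00:40 Sep 7, 2026.
Staging deployment finishes: 00:40 Sep 7, 2026 + 7h50m = 08:30 Sep 7, 2026.
The canary is promoted: 08:30 Sep 7, 2026 + 35m = 09:05 Sep 7, 2026.
Production rollout completes: 09:05 Sep 7, 2026 + 14h15m = 23:20 Sep 7, 2026.
The release is announced: 23:20 Sep 7, 2026 + 2h25m = 01:45 Sep 8, 2026.

01:45 on 2026-09-08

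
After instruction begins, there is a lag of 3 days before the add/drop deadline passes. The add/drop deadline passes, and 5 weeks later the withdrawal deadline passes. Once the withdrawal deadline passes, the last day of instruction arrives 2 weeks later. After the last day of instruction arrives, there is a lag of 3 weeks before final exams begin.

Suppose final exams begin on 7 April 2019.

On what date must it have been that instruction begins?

Final exams begin: Apr 7, 2019.
The last day of instruction arrives: Apr 7, 2019 − 3 weeks = Mar 17, 2019.
The withdrawal deadline passes: Mar 17, 2019 − 2 weeks = Mar 3, 2019.
The add/drop deadline passes: Mar 3, 2019 − 5 weeks = Jan 27, 2019.
Instruction begins: Jan 27, 2019 − 3 days = Jan 24, 2019.

24 January 2019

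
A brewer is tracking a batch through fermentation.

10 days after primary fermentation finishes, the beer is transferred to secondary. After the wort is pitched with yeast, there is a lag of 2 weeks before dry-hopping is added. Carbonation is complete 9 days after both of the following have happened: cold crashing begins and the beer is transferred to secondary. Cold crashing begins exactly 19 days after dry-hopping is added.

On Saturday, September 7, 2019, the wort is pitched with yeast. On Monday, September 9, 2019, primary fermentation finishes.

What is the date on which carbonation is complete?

Saturday, October 19, 2019

The wort is pitched with yeast: Sep 7, 2019.
Dry-hopping is added: Sep 7, 2019 + 2 weeks = Sep 21, 2019.
Cold crashing begins: Sep 21, 2019 + 19 days = Oct 10, 2019.
Primary fermentation finishes: Sep 9, 2019.
The beer is transferred to secondary: Sep 9, 2019 + 10 days = Sep 19, 2019.
Both prerequisites met — cold crashing begins (Oct 10, 2019), the beer is transferred to secondary (Sep 19, 2019); the later is Oct 10, 2019.
Carbonation is complete: Oct 10, 2019 + 9 days = Oct 19, 2019.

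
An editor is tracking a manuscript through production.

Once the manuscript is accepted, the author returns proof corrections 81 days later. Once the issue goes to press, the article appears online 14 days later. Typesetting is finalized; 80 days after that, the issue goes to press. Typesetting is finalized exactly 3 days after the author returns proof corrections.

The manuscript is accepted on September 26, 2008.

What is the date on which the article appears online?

March 23, 2009

The manuscript is accepted: Sep 26, 2008.
The author returns proof corrections: Sep 26, 2008 + 81 days = Dec 16, 2008.
Typesetting is finalized: Dec 16, 2008 + 3 days = Dec 19, 2008.
The issue goes to press: Dec 19, 2008 + 80 days = Mar 9, 2009.
The article appears online: Mar 9, 2009 + 14 days = Mar 23, 2009.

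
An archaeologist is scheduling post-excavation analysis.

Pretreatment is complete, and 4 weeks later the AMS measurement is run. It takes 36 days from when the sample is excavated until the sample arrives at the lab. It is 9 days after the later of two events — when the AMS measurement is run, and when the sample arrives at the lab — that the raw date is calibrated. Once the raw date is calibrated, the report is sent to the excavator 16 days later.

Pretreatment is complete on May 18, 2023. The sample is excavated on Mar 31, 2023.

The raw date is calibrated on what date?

Pretreatment is complete: May 18, 2023.
The AMS measurement is run: May 18, 2023 + 4 weeks = Jun 15, 2023.
The sample is excavated: Mar 31, 2023.
The sample arrives at the lab: Mar 31, 2023 + 36 days = May 6, 2023.
Both prerequisites met — the AMS measurement is run (Jun 15, 2023), the sample arrives at the lab (May 6, 2023); the later is Jun 15, 2023.
The raw date is calibrated: Jun 15, 2023 + 9 days = Jun 24, 2023.

Jun 24, 2023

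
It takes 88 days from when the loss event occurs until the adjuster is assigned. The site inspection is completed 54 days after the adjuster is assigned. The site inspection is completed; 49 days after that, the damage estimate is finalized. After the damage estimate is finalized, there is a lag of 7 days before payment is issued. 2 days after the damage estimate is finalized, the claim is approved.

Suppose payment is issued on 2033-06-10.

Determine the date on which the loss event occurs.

2032-11-24

Payment is issued: Jun 10, 2033.
The damage estimate is finalized: Jun 10, 2033 − 7 days = Jun 3, 2033.
The site inspection is completed: Jun 3, 2033 − 49 days = Apr 15, 2033.
The adjuster is assigned: Apr 15, 2033 − 54 days = Feb 20, 2033.
The loss event occurs: Feb 20, 2033 − 88 days = Nov 24, 2032.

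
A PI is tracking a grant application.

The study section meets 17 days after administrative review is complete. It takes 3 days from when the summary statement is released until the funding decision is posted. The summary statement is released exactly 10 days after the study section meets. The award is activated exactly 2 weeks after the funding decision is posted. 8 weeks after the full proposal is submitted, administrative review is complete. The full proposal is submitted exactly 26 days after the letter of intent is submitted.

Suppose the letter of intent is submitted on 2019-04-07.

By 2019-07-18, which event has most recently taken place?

The letter of intent is submitted: Apr 7, 2019.
The full proposal is submitted: Apr 7, 2019 + 26 days = May 3, 2019.
Administrative review is complete: May 3, 2019 + 8 weeks = Jun 28, 2019.
The study section meets: Jun 28, 2019 + 17 days = Jul 15, 2019.
The summary statement is released: Jul 15, 2019 + 10 days = Jul 25, 2019.
The funding decision is posted: Jul 25, 2019 + 3 days = Jul 28, 2019.
The award is activated: Jul 28, 2019 + 2 weeks = Aug 11, 2019.
Jul 18, 2019 falls between when the study section meets (Jul 15, 2019) and when the summary statement is released (Jul 25, 2019).

The study section meets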